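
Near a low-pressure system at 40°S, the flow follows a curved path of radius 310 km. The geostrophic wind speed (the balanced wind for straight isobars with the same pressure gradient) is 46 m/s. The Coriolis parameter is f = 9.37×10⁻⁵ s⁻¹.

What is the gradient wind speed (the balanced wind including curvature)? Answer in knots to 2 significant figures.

48 knots

Around a low, centrifugal force acts outward with Coriolis, so pressure-gradient force balances both:
(1/ρ)|∂P/∂n| = fV + V²/R  →  V² + fR·V − fR·V_g = 0
With fR = 9.37×10⁻⁵ × 310×10³ m = 29.0 m/s:
V = [−fR + √((fR)² + 4 fR V_g)]/2 = [−29.0 + √(29.0² + 4×29.0×46)]/2 = 24.8 m/s
Subgeostrophic (V < V_g = 46 m/s), as expected around a low.
Converting: 24.8 m/s × 1.944 = 48 knots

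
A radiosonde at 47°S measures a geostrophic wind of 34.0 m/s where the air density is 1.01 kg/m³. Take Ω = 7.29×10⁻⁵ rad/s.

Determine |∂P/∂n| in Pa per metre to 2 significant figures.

3.7×10⁻³ Pa/m

Coriolis parameter at 47°S:
f = 2Ω sin φ = 2 × 7.29×10⁻⁵ × sin 47° = 1.07×10⁻⁴ s⁻¹
Geostrophic balance rearranged: |∂P/∂n| = f ρ V_g
|∂P/∂n| = 1.07×10⁻⁴ × 1.01 × 34.0 = 3.66×10⁻³ Pa/m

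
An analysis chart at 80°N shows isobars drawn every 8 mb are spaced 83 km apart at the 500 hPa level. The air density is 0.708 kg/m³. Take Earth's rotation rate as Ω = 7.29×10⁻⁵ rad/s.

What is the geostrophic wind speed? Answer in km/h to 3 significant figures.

Coriolis parameter at 80°N:
f = 2Ω sin φ = 2 × 7.29×10⁻⁵ × sin 80° = 1.44×10⁻⁴ s⁻¹
Pressure gradient: |∂P/∂n| = 800 Pa / 83000 m = 9.64×10⁻³ Pa/m
Geostrophic balance (pressure-gradient force = Coriolis force):
V_g = (1/(fρ)) |∂P/∂n| = 9.64×10⁻³ / (1.44×10⁻⁴ × 0.708) = 94.8 m/s
Converting: 94.8 m/s × 3.6 = 341 km/h

341 km/h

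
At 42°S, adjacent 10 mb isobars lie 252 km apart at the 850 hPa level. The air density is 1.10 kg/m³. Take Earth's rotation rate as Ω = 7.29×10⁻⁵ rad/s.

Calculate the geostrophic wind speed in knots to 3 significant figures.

Coriolis parameter at 42°S:
f = 2Ω sin φ = 2 × 7.29×10⁻⁵ × sin 42° = 9.76×10⁻⁵ s⁻¹
Pressure gradient: |∂P/∂n| = 1000 Pa / 252000 m = 3.97×10⁻³ Pa/m
Geostrophic balance (pressure-gradient force = Coriolis force):
V_g = (1/(fρ)) |∂P/∂n| = 3.97×10⁻³ / (9.76×10⁻⁵ × 1.10) = 37.0 m/s
Converting: 37.0 m/s × 1.944 = 71.9 knots

71.9 knots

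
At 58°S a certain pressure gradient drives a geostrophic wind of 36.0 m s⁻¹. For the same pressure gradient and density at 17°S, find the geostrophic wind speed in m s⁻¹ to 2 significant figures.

100 m s⁻¹

With the same pressure gradient and density, V_g ∝ 1/f ∝ 1/sin φ.
V₂ = V₁ · sin φ₁ / sin φ₂ = 36.0 × sin 58° / sin 17°
V₂ = 36.0 × 0.8480/0.2924 = 100 m s⁻¹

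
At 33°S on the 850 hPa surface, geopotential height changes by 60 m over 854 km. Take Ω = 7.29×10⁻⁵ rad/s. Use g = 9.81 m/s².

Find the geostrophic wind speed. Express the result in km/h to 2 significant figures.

31 km/h

Coriolis parameter at 33°S:
f = 2Ω sin φ = 2 × 7.29×10⁻⁵ × sin 33° = 7.94×10⁻⁵ s⁻¹
Height gradient: |∂Z/∂n| = 60 m / 854000 m = 7.03×10⁻⁵
On a pressure surface, geostrophic balance gives V_g = (g/f)|∂Z/∂n|:
V_g = 9.81 × 7.03×10⁻⁵ / 7.94×10⁻⁵ = 8.68 m/s
Converting: 8.68 m/s × 3.6 = 31 km/h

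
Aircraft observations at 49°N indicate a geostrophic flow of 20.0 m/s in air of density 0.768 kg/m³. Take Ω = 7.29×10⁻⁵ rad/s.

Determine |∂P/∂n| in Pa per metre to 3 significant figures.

1.69×10⁻³ Pa/m

Coriolis parameter at 49°N:
f = 2Ω sin φ = 2 × 7.29×10⁻⁵ × sin 49° = 1.10×10⁻⁴ s⁻¹
Geostrophic balance rearranged: |∂P/∂n| = f ρ V_g
|∂P/∂n| = 1.10×10⁻⁴ × 0.768 × 20.0 = 1.69×10⁻³ Pa/m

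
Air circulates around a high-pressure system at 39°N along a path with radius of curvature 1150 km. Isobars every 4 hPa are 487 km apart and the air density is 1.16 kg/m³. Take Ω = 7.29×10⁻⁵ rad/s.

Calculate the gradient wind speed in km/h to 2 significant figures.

30 km/h

Coriolis parameter at 39°N:
f = 2Ω sin φ = 2 × 7.29×10⁻⁵ × sin 39° = 9.18×10⁻⁵ s⁻¹
Pressure gradient: |∂P/∂n| = 400 Pa / 487000 m = 8.21×10⁻⁴ Pa/m
Geostrophic speed: V_g = |∂P/∂n|/(fρ) = 8.21×10⁻⁴/(9.18×10⁻⁵ × 1.16) = 7.72 m/s
Around a high, pressure-gradient force acts outward with centrifugal, so Coriolis balances both:
fV = (1/ρ)|∂P/∂n| + V²/R  →  V² − fR·V + fR·V_g = 0
With fR = 9.18×10⁻⁵ × 1150×10³ m = 106 m/s:
V = [fR − √((fR)² − 4 fR V_g)]/2 = [106 − √(106² − 4×106×7.72)]/2 = 8.38 m/s
Supergeostrophic (V > V_g = 7.72 m/s), as expected around a high.
Converting: 8.38 m/s × 3.6 = 30 km/h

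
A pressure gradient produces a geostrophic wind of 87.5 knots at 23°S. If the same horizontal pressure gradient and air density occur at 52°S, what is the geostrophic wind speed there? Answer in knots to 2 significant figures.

With the same pressure gradient and density, V_g ∝ 1/f ∝ 1/sin φ.
V₂ = V₁ · sin φ₁ / sin φ₂ = 87.5 × sin 23° / sin 52°
V₂ = 87.5 × 0.3907/0.7880 = 43 knots

43 knots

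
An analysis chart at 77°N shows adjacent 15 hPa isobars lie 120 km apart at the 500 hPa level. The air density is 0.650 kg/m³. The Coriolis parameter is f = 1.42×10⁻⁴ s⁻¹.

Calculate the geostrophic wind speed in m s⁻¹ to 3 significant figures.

Pressure gradient: |∂P/∂n| = 1500 Pa / 120000 m = 1.25×10⁻² Pa/m
Geostrophic balance (pressure-gradient force = Coriolis force):
V_g = (1/(fρ)) |∂P/∂n| = 1.25×10⁻² / (1.42×10⁻⁴ × 0.650) = 135 m/s

135 m s⁻¹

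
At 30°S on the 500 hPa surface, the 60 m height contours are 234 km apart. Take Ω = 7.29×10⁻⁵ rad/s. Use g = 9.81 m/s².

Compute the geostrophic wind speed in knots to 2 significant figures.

67 knots

Coriolis parameter at 30°S:
f = 2Ω sin φ = 2 × 7.29×10⁻⁵ × sin 30° = 7.29×10⁻⁵ s⁻¹
Height gradient: |∂Z/∂n| = 60 m / 234000 m = 2.56×10⁻⁴
On a pressure surface, geostrophic balance gives V_g = (g/f)|∂Z/∂n|:
V_g = 9.81 × 2.56×10⁻⁴ / 7.29×10⁻⁵ = 34.5 m/s
Converting: 34.5 m/s × 1.944 = 67 knots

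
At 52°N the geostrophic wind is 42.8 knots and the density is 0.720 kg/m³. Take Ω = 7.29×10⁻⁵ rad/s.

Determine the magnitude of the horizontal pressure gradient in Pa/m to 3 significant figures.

1.82×10⁻³ Pa/m

Coriolis parameter at 52°N:
f = 2Ω sin φ = 2 × 7.29×10⁻⁵ × sin 52° = 1.15×10⁻⁴ s⁻¹
Wind speed in SI: 42.8 knots = 22.0 m/s
Geostrophic balance rearranged: |∂P/∂n| = f ρ V_g
|∂P/∂n| = 1.15×10⁻⁴ × 0.720 × 22.0 = 1.82×10⁻³ Pa/m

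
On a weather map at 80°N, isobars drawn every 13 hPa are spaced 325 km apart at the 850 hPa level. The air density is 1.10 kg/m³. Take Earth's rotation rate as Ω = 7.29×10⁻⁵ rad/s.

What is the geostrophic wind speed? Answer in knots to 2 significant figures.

Coriolis parameter at 80°N:
f = 2Ω sin φ = 2 × 7.29×10⁻⁵ × sin 80° = 1.44×10⁻⁴ s⁻¹
Pressure gradient: |∂P/∂n| = 1300 Pa / 325000 m = 4.00×10⁻³ Pa/m
Geostrophic balance (pressure-gradient force = Coriolis force):
V_g = (1/(fρ)) |∂P/∂n| = 4.00×10⁻³ / (1.44×10⁻⁴ × 1.10) = 25.3 m/s
Converting: 25.3 m/s × 1.944 = 49 knots

49 knots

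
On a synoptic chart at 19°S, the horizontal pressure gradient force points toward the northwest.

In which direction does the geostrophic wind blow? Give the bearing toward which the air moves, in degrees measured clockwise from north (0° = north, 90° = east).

The pressure-gradient force points toward the northwest (bearing 315°).
Geostrophic balance: in the Southern Hemisphere the Coriolis force deflects motion to the left, so the geostrophic wind blows 90° to the left of the pressure-gradient force (low pressure on the right).
Rotating 315° by 90° counterclockwise gives 225° — the wind blows toward the southwest.

225°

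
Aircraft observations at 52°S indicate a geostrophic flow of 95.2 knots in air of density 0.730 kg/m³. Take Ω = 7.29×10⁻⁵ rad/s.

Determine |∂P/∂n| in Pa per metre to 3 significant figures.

4.11×10⁻³ Pa/m

Coriolis parameter at 52°S:
f = 2Ω sin φ = 2 × 7.29×10⁻⁵ × sin 52° = 1.15×10⁻⁴ s⁻¹
Wind speed in SI: 95.2 knots = 49.0 m/s
Geostrophic balance rearranged: |∂P/∂n| = f ρ V_g
|∂P/∂n| = 1.15×10⁻⁴ × 0.730 × 49.0 = 4.11×10⁻³ Pa/m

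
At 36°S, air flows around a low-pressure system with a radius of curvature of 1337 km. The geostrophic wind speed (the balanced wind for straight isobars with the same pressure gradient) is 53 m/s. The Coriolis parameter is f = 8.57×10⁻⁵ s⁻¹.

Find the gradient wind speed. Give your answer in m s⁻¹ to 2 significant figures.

Around a low, centrifugal force acts outward with Coriolis, so pressure-gradient force balances both:
(1/ρ)|∂P/∂n| = fV + V²/R  →  V² + fR·V − fR·V_g = 0
With fR = 8.57×10⁻⁵ × 1337×10³ m = 115 m/s:
V = [−fR + √((fR)² + 4 fR V_g)]/2 = [−115 + √(115² + 4×115×53)]/2 = 39.4 m/s
Subgeostrophic (V < V_g = 53 m/s), as expected around a low.

39 m s⁻¹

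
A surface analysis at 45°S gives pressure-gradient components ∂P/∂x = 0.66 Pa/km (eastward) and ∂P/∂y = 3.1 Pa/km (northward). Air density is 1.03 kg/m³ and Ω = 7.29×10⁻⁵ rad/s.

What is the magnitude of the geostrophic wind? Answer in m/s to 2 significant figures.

30 m/s

Coriolis parameter at 45°S:
f = 2Ω sin φ = 2 × 7.29×10⁻⁵ × sin 45° = 1.03×10⁻⁴ s⁻¹
In the Southern Hemisphere f is negative: f = −1.03×10⁻⁴ s⁻¹.
Component geostrophic relations (x east, y north):
u_g = −(1/(fρ)) ∂P/∂y,  v_g = (1/(fρ)) ∂P/∂x
u_g = −(3.1×10⁻³)/(−1.03×10⁻⁴ × 1.03) = 29.2 m/s;  v_g = (0.66×10⁻³)/(−1.03×10⁻⁴ × 1.03) = −6.22 m/s
|V_g| = √(u_g² + v_g²) = 29.8 m/s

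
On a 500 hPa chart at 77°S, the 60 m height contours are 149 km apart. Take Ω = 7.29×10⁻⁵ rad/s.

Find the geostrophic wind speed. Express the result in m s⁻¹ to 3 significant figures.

Coriolis parameter at 77°S:
f = 2Ω sin φ = 2 × 7.29×10⁻⁵ × sin 77° = 1.42×10⁻⁴ s⁻¹
Height gradient: |∂Z/∂n| = 60 m / 149000 m = 4.03×10⁻⁴
On a pressure surface, geostrophic balance gives V_g = (g/f)|∂Z/∂n|:
V_g = 9.81 × 4.03×10⁻⁴ / 1.42×10⁻⁴ = 27.8 m/s

27.8 m s⁻¹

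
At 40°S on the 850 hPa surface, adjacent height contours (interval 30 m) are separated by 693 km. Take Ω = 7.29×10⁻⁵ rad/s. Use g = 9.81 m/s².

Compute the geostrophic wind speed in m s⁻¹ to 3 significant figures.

Coriolis parameter at 40°S:
f = 2Ω sin φ = 2 × 7.29×10⁻⁵ × sin 40° = 9.37×10⁻⁵ s⁻¹
Height gradient: |∂Z/∂n| = 30 m / 693000 m = 4.33×10⁻⁵
On a pressure surface, geostrophic balance gives V_g = (g/f)|∂Z/∂n|:
V_g = 9.81 × 4.33×10⁻⁵ / 9.37×10⁻⁵ = 4.53 m/s

4.53 m s⁻¹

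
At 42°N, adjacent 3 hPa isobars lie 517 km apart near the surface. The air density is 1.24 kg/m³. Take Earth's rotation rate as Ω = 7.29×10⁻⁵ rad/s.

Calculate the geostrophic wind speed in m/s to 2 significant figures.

4.8 m/s

Coriolis parameter at 42°N:
f = 2Ω sin φ = 2 × 7.29×10⁻⁵ × sin 42° = 9.76×10⁻⁵ s⁻¹
Pressure gradient: |∂P/∂n| = 300 Pa / 517000 m = 5.80×10⁻⁴ Pa/m
Geostrophic balance (pressure-gradient force = Coriolis force):
V_g = (1/(fρ)) |∂P/∂n| = 5.80×10⁻⁴ / (9.76×10⁻⁵ × 1.24) = 4.80 m/s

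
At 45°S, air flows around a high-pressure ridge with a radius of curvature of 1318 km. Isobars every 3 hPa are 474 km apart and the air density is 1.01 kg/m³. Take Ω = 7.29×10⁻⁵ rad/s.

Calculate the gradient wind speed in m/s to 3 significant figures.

6.38 m/s

Coriolis parameter at 45°S:
f = 2Ω sin φ = 2 × 7.29×10⁻⁵ × sin 45° = 1.03×10⁻⁴ s⁻¹
Pressure gradient: |∂P/∂n| = 300 Pa / 474000 m = 6.33×10⁻⁴ Pa/m
Geostrophic speed: V_g = |∂P/∂n|/(fρ) = 6.33×10⁻⁴/(1.03×10⁻⁴ × 1.01) = 6.08 m/s
Around a high, pressure-gradient force acts outward with centrifugal, so Coriolis balances both:
fV = (1/ρ)|∂P/∂n| + V²/R  →  V² − fR·V + fR·V_g = 0
With fR = 1.03×10⁻⁴ × 1318×10³ m = 136 m/s:
V = [fR − √((fR)² − 4 fR V_g)]/2 = [136 − √(136² − 4×136×6.08)]/2 = 6.38 m/s
Supergeostrophic (V > V_g = 6.08 m/s), as expected around a high.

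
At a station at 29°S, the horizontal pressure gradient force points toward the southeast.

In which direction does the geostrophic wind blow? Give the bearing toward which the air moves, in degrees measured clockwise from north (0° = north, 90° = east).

The pressure-gradient force points toward the southeast (bearing 135°).
Geostrophic balance: in the Southern Hemisphere the Coriolis force deflects motion to the left, so the geostrophic wind blows 90° to the left of the pressure-gradient force (low pressure on the right).
Rotating 135° by 90° counterclockwise gives 045° — the wind blows toward the northeast.

045°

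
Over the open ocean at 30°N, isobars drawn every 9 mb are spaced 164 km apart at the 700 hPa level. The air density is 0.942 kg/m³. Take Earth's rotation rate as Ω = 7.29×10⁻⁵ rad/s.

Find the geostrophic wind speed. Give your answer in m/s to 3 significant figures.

Coriolis parameter at 30°N:
f = 2Ω sin φ = 2 × 7.29×10⁻⁵ × sin 30° = 7.29×10⁻⁵ s⁻¹
Pressure gradient: |∂P/∂n| = 900 Pa / 164000 m = 5.49×10⁻³ Pa/m
Geostrophic balance (pressure-gradient force = Coriolis force):
V_g = (1/(fρ)) |∂P/∂n| = 5.49×10⁻³ / (7.29×10⁻⁵ × 0.942) = 79.9 m/s

79.9 m/s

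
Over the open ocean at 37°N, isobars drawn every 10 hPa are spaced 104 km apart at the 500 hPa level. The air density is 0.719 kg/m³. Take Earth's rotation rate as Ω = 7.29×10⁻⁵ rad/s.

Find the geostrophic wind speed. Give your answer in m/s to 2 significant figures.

150 m/s

Coriolis parameter at 37°N:
f = 2Ω sin φ = 2 × 7.29×10⁻⁵ × sin 37° = 8.77×10⁻⁵ s⁻¹
Pressure gradient: |∂P/∂n| = 1000 Pa / 104000 m = 9.62×10⁻³ Pa/m
Geostrophic balance (pressure-gradient force = Coriolis force):
V_g = (1/(fρ)) |∂P/∂n| = 9.62×10⁻³ / (8.77×10⁻⁵ × 0.719) = 152 m/s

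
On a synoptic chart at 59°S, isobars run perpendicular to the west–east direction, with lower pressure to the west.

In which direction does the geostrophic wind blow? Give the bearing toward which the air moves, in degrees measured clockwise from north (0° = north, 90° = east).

The pressure-gradient force points toward the west (bearing 270°).
Geostrophic balance: in the Southern Hemisphere the Coriolis force deflects motion to the left, so the geostrophic wind blows 90° to the left of the pressure-gradient force (low pressure on the right).
Rotating 270° by 90° counterclockwise gives 180° — the wind blows toward the south.

180°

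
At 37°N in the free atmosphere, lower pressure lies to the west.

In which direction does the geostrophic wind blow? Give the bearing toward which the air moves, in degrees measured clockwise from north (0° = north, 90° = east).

The pressure-gradient force points toward the west (bearing 270°).
Geostrophic balance: in the Northern Hemisphere the Coriolis force deflects motion to the right, so the geostrophic wind blows 90° to the right of the pressure-gradient force (low pressure on the left).
Rotating 270° by 90° clockwise gives 000° — the wind blows toward the north.

000°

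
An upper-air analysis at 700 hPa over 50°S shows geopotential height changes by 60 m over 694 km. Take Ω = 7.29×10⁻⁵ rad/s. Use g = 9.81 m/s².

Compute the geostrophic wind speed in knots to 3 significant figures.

Coriolis parameter at 50°S:
f = 2Ω sin φ = 2 × 7.29×10⁻⁵ × sin 50° = 1.12×10⁻⁴ s⁻¹
Height gradient: |∂Z/∂n| = 60 m / 694000 m = 8.65×10⁻⁵
On a pressure surface, geostrophic balance gives V_g = (g/f)|∂Z/∂n|:
V_g = 9.81 × 8.65×10⁻⁵ / 1.12×10⁻⁴ = 7.59 m/s
Converting: 7.59 m/s × 1.944 = 14.8 knots

14.8 knots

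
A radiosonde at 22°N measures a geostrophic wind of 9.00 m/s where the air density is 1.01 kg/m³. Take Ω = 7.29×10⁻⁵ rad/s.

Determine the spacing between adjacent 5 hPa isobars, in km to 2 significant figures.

1000 km

Coriolis parameter at 22°N:
f = 2Ω sin φ = 2 × 7.29×10⁻⁵ × sin 22° = 5.46×10⁻⁵ s⁻¹
Geostrophic balance rearranged: |∂P/∂n| = f ρ V_g
|∂P/∂n| = 5.46×10⁻⁵ × 1.01 × 9.00 = 4.96×10⁻⁴ Pa/m
Isobar spacing: Δn = ΔP/|∂P/∂n| = 500 Pa / 4.96×10⁻⁴ Pa/m = 1007101 m ≈ 1000 km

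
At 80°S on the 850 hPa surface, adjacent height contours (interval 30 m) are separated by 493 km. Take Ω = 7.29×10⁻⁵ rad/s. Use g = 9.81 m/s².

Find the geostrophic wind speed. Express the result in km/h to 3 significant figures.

Coriolis parameter at 80°S:
f = 2Ω sin φ = 2 × 7.29×10⁻⁵ × sin 80° = 1.44×10⁻⁴ s⁻¹
Height gradient: |∂Z/∂n| = 30 m / 493000 m = 6.09×10⁻⁵
On a pressure surface, geostrophic balance gives V_g = (g/f)|∂Z/∂n|:
V_g = 9.81 × 6.09×10⁻⁵ / 1.44×10⁻⁴ = 4.16 m/s
Converting: 4.16 m/s × 3.6 = 15.0 km/h

15.0 km/h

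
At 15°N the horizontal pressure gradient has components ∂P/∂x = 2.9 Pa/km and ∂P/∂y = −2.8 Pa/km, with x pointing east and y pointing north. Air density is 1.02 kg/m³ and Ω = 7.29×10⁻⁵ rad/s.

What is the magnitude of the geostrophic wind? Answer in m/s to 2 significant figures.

100 m/s

Coriolis parameter at 15°N:
f = 2Ω sin φ = 2 × 7.29×10⁻⁵ × sin 15° = 3.77×10⁻⁵ s⁻¹
Component geostrophic relations (x east, y north):
u_g = −(1/(fρ)) ∂P/∂y,  v_g = (1/(fρ)) ∂P/∂x
u_g = −(−2.8×10⁻³)/(3.77×10⁻⁵ × 1.02) = 72.7 m/s;  v_g = (2.9×10⁻³)/(3.77×10⁻⁵ × 1.02) = 75.3 m/s
|V_g| = √(u_g² + v_g²) = 105 m/s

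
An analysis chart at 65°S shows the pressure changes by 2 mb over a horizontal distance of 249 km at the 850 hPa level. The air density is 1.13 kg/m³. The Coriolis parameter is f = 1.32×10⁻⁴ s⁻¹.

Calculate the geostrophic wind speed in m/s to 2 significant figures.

Pressure gradient: |∂P/∂n| = 200 Pa / 249000 m = 8.03×10⁻⁴ Pa/m
Geostrophic balance (pressure-gradient force = Coriolis force):
V_g = (1/(fρ)) |∂P/∂n| = 8.03×10⁻⁴ / (1.32×10⁻⁴ × 1.13) = 5.38 m/s

5.4 m/s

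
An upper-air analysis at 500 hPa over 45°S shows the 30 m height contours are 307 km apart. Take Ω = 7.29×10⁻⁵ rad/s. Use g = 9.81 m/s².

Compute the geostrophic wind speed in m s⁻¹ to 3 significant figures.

9.30 m s⁻¹

Coriolis parameter at 45°S:
f = 2Ω sin φ = 2 × 7.29×10⁻⁵ × sin 45° = 1.03×10⁻⁴ s⁻¹
Height gradient: |∂Z/∂n| = 30 m / 307000 m = 9.77×10⁻⁵
On a pressure surface, geostrophic balance gives V_g = (g/f)|∂Z/∂n|:
V_g = 9.81 × 9.77×10⁻⁵ / 1.03×10⁻⁴ = 9.30 m/s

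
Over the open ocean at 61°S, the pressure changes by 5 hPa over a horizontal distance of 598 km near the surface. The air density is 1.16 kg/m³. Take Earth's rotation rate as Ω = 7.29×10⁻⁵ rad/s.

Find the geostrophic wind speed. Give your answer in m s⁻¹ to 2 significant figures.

Coriolis parameter at 61°S:
f = 2Ω sin φ = 2 × 7.29×10⁻⁵ × sin 61° = 1.28×10⁻⁴ s⁻¹
Pressure gradient: |∂P/∂n| = 500 Pa / 598000 m = 8.36×10⁻⁴ Pa/m
Geostrophic balance (pressure-gradient force = Coriolis force):
V_g = (1/(fρ)) |∂P/∂n| = 8.36×10⁻⁴ / (1.28×10⁻⁴ × 1.16) = 5.65 m/s

5.7 m s⁻¹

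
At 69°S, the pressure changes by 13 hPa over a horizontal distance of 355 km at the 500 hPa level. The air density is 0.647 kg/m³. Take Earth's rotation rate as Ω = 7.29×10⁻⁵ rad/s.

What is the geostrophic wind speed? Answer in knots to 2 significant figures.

81 knots

Coriolis parameter at 69°S:
f = 2Ω sin φ = 2 × 7.29×10⁻⁵ × sin 69° = 1.36×10⁻⁴ s⁻¹
Pressure gradient: |∂P/∂n| = 1300 Pa / 355000 m = 3.66×10⁻³ Pa/m
Geostrophic balance (pressure-gradient force = Coriolis force):
V_g = (1/(fρ)) |∂P/∂n| = 3.66×10⁻³ / (1.36×10⁻⁴ × 0.647) = 41.6 m/s
Converting: 41.6 m/s × 1.944 = 81 knots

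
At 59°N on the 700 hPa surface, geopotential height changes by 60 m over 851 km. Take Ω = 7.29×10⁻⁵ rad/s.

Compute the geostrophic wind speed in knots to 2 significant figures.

11 knots

Coriolis parameter at 59°N:
f = 2Ω sin φ = 2 × 7.29×10⁻⁵ × sin 59° = 1.25×10⁻⁴ s⁻¹
Height gradient: |∂Z/∂n| = 60 m / 851000 m = 7.05×10⁻⁵
On a pressure surface, geostrophic balance gives V_g = (g/f)|∂Z/∂n|:
V_g = 9.81 × 7.05×10⁻⁵ / 1.25×10⁻⁴ = 5.53 m/s
Converting: 5.53 m/s × 1.944 = 11 knots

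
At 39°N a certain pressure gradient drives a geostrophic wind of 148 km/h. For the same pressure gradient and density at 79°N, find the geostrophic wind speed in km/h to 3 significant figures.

With the same pressure gradient and density, V_g ∝ 1/f ∝ 1/sin φ.
V₂ = V₁ · sin φ₁ / sin φ₂ = 148 × sin 39° / sin 79°
V₂ = 148 × 0.6293/0.9816 = 94.9 km/h

94.9 km/h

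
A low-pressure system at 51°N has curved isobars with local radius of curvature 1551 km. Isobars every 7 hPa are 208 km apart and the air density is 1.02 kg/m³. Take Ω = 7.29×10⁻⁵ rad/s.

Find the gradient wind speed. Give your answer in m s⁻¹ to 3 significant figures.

25.4 m s⁻¹

Coriolis parameter at 51°N:
f = 2Ω sin φ = 2 × 7.29×10⁻⁵ × sin 51° = 1.13×10⁻⁴ s⁻¹
Pressure gradient: |∂P/∂n| = 700 Pa / 208000 m = 3.37×10⁻³ Pa/m
Geostrophic speed: V_g = |∂P/∂n|/(fρ) = 3.37×10⁻³/(1.13×10⁻⁴ × 1.02) = 29.1 m/s
Around a low, centrifugal force acts outward with Coriolis, so pressure-gradient force balances both:
(1/ρ)|∂P/∂n| = fV + V²/R  →  V² + fR·V − fR·V_g = 0
With fR = 1.13×10⁻⁴ × 1551×10³ m = 176 m/s:
V = [−fR + √((fR)² + 4 fR V_g)]/2 = [−176 + √(176² + 4×176×29.1)]/2 = 25.4 m/s
Subgeostrophic (V < V_g = 29.1 m/s), as expected around a low.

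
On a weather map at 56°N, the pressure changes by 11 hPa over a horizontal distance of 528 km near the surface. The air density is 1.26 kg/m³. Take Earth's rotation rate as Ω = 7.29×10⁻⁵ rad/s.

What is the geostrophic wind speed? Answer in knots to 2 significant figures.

Coriolis parameter at 56°N:
f = 2Ω sin φ = 2 × 7.29×10⁻⁵ × sin 56° = 1.21×10⁻⁴ s⁻¹
Pressure gradient: |∂P/∂n| = 1100 Pa / 528000 m = 2.08×10⁻³ Pa/m
Geostrophic balance (pressure-gradient force = Coriolis force):
V_g = (1/(fρ)) |∂P/∂n| = 2.08×10⁻³ / (1.21×10⁻⁴ × 1.26) = 13.7 m/s
Converting: 13.7 m/s × 1.944 = 27 knots

27 knots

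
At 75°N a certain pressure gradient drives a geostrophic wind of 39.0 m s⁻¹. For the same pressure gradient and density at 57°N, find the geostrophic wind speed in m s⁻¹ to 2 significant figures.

With the same pressure gradient and density, V_g ∝ 1/f ∝ 1/sin φ.
V₂ = V₁ · sin φ₁ / sin φ₂ = 39.0 × sin 75° / sin 57°
V₂ = 39.0 × 0.9659/0.8387 = 45 m s⁻¹

45 m s⁻¹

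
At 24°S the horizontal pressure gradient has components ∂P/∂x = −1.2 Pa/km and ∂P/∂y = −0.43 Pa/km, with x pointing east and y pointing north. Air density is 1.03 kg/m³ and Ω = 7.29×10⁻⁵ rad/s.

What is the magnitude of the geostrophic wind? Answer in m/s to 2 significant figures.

21 m/s

Coriolis parameter at 24°S:
f = 2Ω sin φ = 2 × 7.29×10⁻⁵ × sin 24° = 5.93×10⁻⁵ s⁻¹
In the Southern Hemisphere f is negative: f = −5.93×10⁻⁵ s⁻¹.
Component geostrophic relations (x east, y north):
u_g = −(1/(fρ)) ∂P/∂y,  v_g = (1/(fρ)) ∂P/∂x
u_g = −(−0.43×10⁻³)/(−5.93×10⁻⁵ × 1.03) = −7.04 m/s;  v_g = (−1.2×10⁻³)/(−5.93×10⁻⁵ × 1.03) = 19.6 m/s
|V_g| = √(u_g² + v_g²) = 20.9 m/s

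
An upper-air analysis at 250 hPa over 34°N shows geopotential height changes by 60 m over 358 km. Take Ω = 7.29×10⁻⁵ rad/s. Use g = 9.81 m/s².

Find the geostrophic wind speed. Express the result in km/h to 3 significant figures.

72.6 km/h

Coriolis parameter at 34°N:
f = 2Ω sin φ = 2 × 7.29×10⁻⁵ × sin 34° = 8.15×10⁻⁵ s⁻¹
Height gradient: |∂Z/∂n| = 60 m / 358000 m = 1.68×10⁻⁴
On a pressure surface, geostrophic balance gives V_g = (g/f)|∂Z/∂n|:
V_g = 9.81 × 1.68×10⁻⁴ / 8.15×10⁻⁵ = 20.2 m/s
Converting: 20.2 m/s × 3.6 = 72.6 km/h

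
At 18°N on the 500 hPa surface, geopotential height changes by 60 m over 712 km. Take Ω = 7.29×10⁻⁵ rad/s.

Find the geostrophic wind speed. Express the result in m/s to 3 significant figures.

18.3 m/s

Coriolis parameter at 18°N:
f = 2Ω sin φ = 2 × 7.29×10⁻⁵ × sin 18° = 4.51×10⁻⁵ s⁻¹
Height gradient: |∂Z/∂n| = 60 m / 712000 m = 8.43×10⁻⁵
On a pressure surface, geostrophic balance gives V_g = (g/f)|∂Z/∂n|:
V_g = 9.81 × 8.43×10⁻⁵ / 4.51×10⁻⁵ = 18.3 m/s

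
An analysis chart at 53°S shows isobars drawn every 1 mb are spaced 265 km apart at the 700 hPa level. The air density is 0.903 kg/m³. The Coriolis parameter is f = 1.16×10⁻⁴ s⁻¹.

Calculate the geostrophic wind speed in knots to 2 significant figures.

Pressure gradient: |∂P/∂n| = 100 Pa / 265000 m = 3.77×10⁻⁴ Pa/m
Geostrophic balance (pressure-gradient force = Coriolis force):
V_g = (1/(fρ)) |∂P/∂n| = 3.77×10⁻⁴ / (1.16×10⁻⁴ × 0.903) = 3.60 m/s
Converting: 3.60 m/s × 1.944 = 7.0 knots

7.0 knots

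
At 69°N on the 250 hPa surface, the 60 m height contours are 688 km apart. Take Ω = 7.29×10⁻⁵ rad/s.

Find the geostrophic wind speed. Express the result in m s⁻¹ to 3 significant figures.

6.29 m s⁻¹

Coriolis parameter at 69°N:
f = 2Ω sin φ = 2 × 7.29×10⁻⁵ × sin 69° = 1.36×10⁻⁴ s⁻¹
Height gradient: |∂Z/∂n| = 60 m / 688000 m = 8.72×10⁻⁵
On a pressure surface, geostrophic balance gives V_g = (g/f)|∂Z/∂n|:
V_g = 9.81 × 8.72×10⁻⁵ / 1.36×10⁻⁴ = 6.29 m/s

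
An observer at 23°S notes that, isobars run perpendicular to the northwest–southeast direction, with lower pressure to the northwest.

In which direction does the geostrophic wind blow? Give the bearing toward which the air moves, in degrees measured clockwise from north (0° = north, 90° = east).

The pressure-gradient force points toward the northwest (bearing 315°).
Geostrophic balance: in the Southern Hemisphere the Coriolis force deflects motion to the left, so the geostrophic wind blows 90° to the left of the pressure-gradient force (low pressure on the right).
Rotating 315° by 90° counterclockwise gives 225° — the wind blows toward the southwest.

225°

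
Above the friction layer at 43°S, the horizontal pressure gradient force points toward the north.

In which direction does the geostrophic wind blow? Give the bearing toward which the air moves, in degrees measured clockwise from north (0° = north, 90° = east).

270°

The pressure-gradient force points toward the north (bearing 000°).
Geostrophic balance: in the Southern Hemisphere the Coriolis force deflects motion to the left, so the geostrophic wind blows 90° to the left of the pressure-gradient force (low pressure on the right).
Rotating 000° by 90° counterclockwise gives 270° — the wind blows toward the west.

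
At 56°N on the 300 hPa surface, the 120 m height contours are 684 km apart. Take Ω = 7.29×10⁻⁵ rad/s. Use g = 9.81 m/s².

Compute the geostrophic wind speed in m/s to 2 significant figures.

Coriolis parameter at 56°N:
f = 2Ω sin φ = 2 × 7.29×10⁻⁵ × sin 56° = 1.21×10⁻⁴ s⁻¹
Height gradient: |∂Z/∂n| = 120 m / 684000 m = 1.75×10⁻⁴
On a pressure surface, geostrophic balance gives V_g = (g/f)|∂Z/∂n|:
V_g = 9.81 × 1.75×10⁻⁴ / 1.21×10⁻⁴ = 14.2 m/s

14 m/s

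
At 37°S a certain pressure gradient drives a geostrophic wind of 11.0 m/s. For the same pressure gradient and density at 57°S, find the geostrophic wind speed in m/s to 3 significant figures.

With the same pressure gradient and density, V_g ∝ 1/f ∝ 1/sin φ.
V₂ = V₁ · sin φ₁ / sin φ₂ = 11.0 × sin 37° / sin 57°
V₂ = 11.0 × 0.6018/0.8387 = 7.89 m/s

7.89 m/s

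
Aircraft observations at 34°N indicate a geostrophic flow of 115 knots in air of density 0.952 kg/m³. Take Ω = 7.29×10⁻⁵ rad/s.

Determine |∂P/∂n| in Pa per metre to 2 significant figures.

Coriolis parameter at 34°N:
f = 2Ω sin φ = 2 × 7.29×10⁻⁵ × sin 34° = 8.15×10⁻⁵ s⁻¹
Wind speed in SI: 115 knots = 59.2 m/s
Geostrophic balance rearranged: |∂P/∂n| = f ρ V_g
|∂P/∂n| = 8.15×10⁻⁵ × 0.952 × 59.2 = 4.59×10⁻³ Pa/m

4.6×10⁻³ Pa/m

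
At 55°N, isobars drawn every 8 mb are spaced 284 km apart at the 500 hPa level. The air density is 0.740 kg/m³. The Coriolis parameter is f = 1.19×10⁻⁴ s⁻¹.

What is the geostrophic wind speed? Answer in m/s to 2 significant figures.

32 m/s

Pressure gradient: |∂P/∂n| = 800 Pa / 284000 m = 2.82×10⁻³ Pa/m
Geostrophic balance (pressure-gradient force = Coriolis force):
V_g = (1/(fρ)) |∂P/∂n| = 2.82×10⁻³ / (1.19×10⁻⁴ × 0.740) = 32.0 m/s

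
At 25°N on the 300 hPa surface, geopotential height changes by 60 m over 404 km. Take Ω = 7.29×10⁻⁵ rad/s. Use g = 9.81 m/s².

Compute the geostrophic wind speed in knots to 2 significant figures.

Coriolis parameter at 25°N:
f = 2Ω sin φ = 2 × 7.29×10⁻⁵ × sin 25° = 6.16×10⁻⁵ s⁻¹
Height gradient: |∂Z/∂n| = 60 m / 404000 m = 1.49×10⁻⁴
On a pressure surface, geostrophic balance gives V_g = (g/f)|∂Z/∂n|:
V_g = 9.81 × 1.49×10⁻⁴ / 6.16×10⁻⁵ = 23.6 m/s
Converting: 23.6 m/s × 1.944 = 46 knots

46 knots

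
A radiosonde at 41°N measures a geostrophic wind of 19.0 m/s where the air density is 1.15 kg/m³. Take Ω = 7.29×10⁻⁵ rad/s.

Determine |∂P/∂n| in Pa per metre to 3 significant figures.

Coriolis parameter at 41°N:
f = 2Ω sin φ = 2 × 7.29×10⁻⁵ × sin 41° = 9.57×10⁻⁵ s⁻¹
Geostrophic balance rearranged: |∂P/∂n| = f ρ V_g
|∂P/∂n| = 9.57×10⁻⁵ × 1.15 × 19.0 = 2.09×10⁻³ Pa/m

2.09×10⁻³ Pa/m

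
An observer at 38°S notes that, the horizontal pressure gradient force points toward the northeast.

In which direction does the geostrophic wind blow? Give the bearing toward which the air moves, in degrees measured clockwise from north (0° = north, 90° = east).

The pressure-gradient force points toward the northeast (bearing 045°).
Geostrophic balance: in the Southern Hemisphere the Coriolis force deflects motion to the left, so the geostrophic wind blows 90° to the left of the pressure-gradient force (low pressure on the right).
Rotating 045° by 90° counterclockwise gives 315° — the wind blows toward the northwest.

315°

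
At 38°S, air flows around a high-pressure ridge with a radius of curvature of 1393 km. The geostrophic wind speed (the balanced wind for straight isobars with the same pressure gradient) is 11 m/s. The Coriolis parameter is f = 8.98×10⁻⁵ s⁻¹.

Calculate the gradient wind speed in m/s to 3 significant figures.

12.2 m/s

Around a high, pressure-gradient force acts outward with centrifugal, so Coriolis balances both:
fV = (1/ρ)|∂P/∂n| + V²/R  →  V² − fR·V + fR·V_g = 0
With fR = 8.98×10⁻⁵ × 1393×10³ m = 125 m/s:
V = [fR − √((fR)² − 4 fR V_g)]/2 = [125 − √(125² − 4×125×11)]/2 = 12.2 m/s
Supergeostrophic (V > V_g = 11 m/s), as expected around a high.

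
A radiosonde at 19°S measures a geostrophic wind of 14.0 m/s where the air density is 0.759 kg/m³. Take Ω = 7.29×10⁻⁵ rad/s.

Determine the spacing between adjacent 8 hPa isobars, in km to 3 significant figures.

Coriolis parameter at 19°S:
f = 2Ω sin φ = 2 × 7.29×10⁻⁵ × sin 19° = 4.75×10⁻⁵ s⁻¹
Geostrophic balance rearranged: |∂P/∂n| = f ρ V_g
|∂P/∂n| = 4.75×10⁻⁵ × 0.759 × 14.0 = 5.04×10⁻⁴ Pa/m
Isobar spacing: Δn = ΔP/|∂P/∂n| = 800 Pa / 5.04×10⁻⁴ Pa/m = 1586064 m ≈ 1590 km

1590 km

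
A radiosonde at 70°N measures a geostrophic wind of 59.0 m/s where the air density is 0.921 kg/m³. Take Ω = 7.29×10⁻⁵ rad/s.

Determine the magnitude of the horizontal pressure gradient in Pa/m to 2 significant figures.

Coriolis parameter at 70°N:
f = 2Ω sin φ = 2 × 7.29×10⁻⁵ × sin 70° = 1.37×10⁻⁴ s⁻¹
Geostrophic balance rearranged: |∂P/∂n| = f ρ V_g
|∂P/∂n| = 1.37×10⁻⁴ × 0.921 × 59.0 = 7.44×10⁻³ Pa/m

7.4×10⁻³ Pa/m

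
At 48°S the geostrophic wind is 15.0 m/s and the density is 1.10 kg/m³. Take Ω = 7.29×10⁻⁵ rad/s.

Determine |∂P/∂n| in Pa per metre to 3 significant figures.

1.79×10⁻³ Pa/m

Coriolis parameter at 48°S:
f = 2Ω sin φ = 2 × 7.29×10⁻⁵ × sin 48° = 1.08×10⁻⁴ s⁻¹
Geostrophic balance rearranged: |∂P/∂n| = f ρ V_g
|∂P/∂n| = 1.08×10⁻⁴ × 1.10 × 15.0 = 1.79×10⁻³ Pa/m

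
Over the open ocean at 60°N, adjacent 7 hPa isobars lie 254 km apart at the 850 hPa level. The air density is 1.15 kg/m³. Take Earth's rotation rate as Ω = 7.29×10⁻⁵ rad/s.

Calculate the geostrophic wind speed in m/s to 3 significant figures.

19.0 m/s

Coriolis parameter at 60°N:
f = 2Ω sin φ = 2 × 7.29×10⁻⁵ × sin 60° = 1.26×10⁻⁴ s⁻¹
Pressure gradient: |∂P/∂n| = 700 Pa / 254000 m = 2.76×10⁻³ Pa/m
Geostrophic balance (pressure-gradient force = Coriolis force):
V_g = (1/(fρ)) |∂P/∂n| = 2.76×10⁻³ / (1.26×10⁻⁴ × 1.15) = 19.0 m/s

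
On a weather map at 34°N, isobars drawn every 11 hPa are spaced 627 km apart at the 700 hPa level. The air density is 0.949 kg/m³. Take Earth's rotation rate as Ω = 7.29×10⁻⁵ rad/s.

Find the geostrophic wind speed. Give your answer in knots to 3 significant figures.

44.1 knots

Coriolis parameter at 34°N:
f = 2Ω sin φ = 2 × 7.29×10⁻⁵ × sin 34° = 8.15×10⁻⁵ s⁻¹
Pressure gradient: |∂P/∂n| = 1100 Pa / 627000 m = 1.75×10⁻³ Pa/m
Geostrophic balance (pressure-gradient force = Coriolis force):
V_g = (1/(fρ)) |∂P/∂n| = 1.75×10⁻³ / (8.15×10⁻⁵ × 0.949) = 22.7 m/s
Converting: 22.7 m/s × 1.944 = 44.1 knots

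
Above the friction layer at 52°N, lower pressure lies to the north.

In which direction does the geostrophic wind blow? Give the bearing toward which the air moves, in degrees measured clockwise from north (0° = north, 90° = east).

090°

The pressure-gradient force points toward the north (bearing 000°).
Geostrophic balance: in the Northern Hemisphere the Coriolis force deflects motion to the right, so the geostrophic wind blows 90° to the right of the pressure-gradient force (low pressure on the left).
Rotating 000° by 90° clockwise gives 090° — the wind blows toward the east.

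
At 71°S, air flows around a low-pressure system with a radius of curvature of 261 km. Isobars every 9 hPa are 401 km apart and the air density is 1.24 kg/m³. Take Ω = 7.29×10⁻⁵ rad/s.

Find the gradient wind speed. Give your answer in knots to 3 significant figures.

Coriolis parameter at 71°S:
f = 2Ω sin φ = 2 × 7.29×10⁻⁵ × sin 71° = 1.38×10⁻⁴ s⁻¹
Pressure gradient: |∂P/∂n| = 900 Pa / 401000 m = 2.24×10⁻³ Pa/m
Geostrophic speed: V_g = |∂P/∂n|/(fρ) = 2.24×10⁻³/(1.38×10⁻⁴ × 1.24) = 13.1 m/s
Around a low, centrifugal force acts outward with Coriolis, so pressure-gradient force balances both:
(1/ρ)|∂P/∂n| = fV + V²/R  →  V² + fR·V − fR·V_g = 0
With fR = 1.38×10⁻⁴ × 261×10³ m = 36.0 m/s:
V = [−fR + √((fR)² + 4 fR V_g)]/2 = [−36.0 + √(36.0² + 4×36.0×13.1)]/2 = 10.2 m/s
Subgeostrophic (V < V_g = 13.1 m/s), as expected around a low.
Converting: 10.2 m/s × 1.944 = 19.9 knots

19.9 knots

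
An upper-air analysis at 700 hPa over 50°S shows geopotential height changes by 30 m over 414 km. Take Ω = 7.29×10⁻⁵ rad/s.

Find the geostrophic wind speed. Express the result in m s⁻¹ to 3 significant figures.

Coriolis parameter at 50°S:
f = 2Ω sin φ = 2 × 7.29×10⁻⁵ × sin 50° = 1.12×10⁻⁴ s⁻¹
Height gradient: |∂Z/∂n| = 30 m / 414000 m = 7.25×10⁻⁵
On a pressure surface, geostrophic balance gives V_g = (g/f)|∂Z/∂n|:
V_g = 9.81 × 7.25×10⁻⁵ / 1.12×10⁻⁴ = 6.36 m/s

6.36 m s⁻¹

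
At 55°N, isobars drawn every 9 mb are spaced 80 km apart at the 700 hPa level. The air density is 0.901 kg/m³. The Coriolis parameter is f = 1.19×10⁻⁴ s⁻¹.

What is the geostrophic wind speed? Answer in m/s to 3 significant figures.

Pressure gradient: |∂P/∂n| = 900 Pa / 80000 m = 1.12×10⁻² Pa/m
Geostrophic balance (pressure-gradient force = Coriolis force):
V_g = (1/(fρ)) |∂P/∂n| = 1.12×10⁻² / (1.19×10⁻⁴ × 0.901) = 105 m/s

105 m/s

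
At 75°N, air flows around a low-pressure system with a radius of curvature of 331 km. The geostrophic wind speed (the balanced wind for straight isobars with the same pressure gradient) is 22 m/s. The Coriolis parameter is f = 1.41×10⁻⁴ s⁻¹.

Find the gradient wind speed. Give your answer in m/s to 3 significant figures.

16.3 m/s

Around a low, centrifugal force acts outward with Coriolis, so pressure-gradient force balances both:
(1/ρ)|∂P/∂n| = fV + V²/R  →  V² + fR·V − fR·V_g = 0
With fR = 1.41×10⁻⁴ × 331×10³ m = 46.7 m/s:
V = [−fR + √((fR)² + 4 fR V_g)]/2 = [−46.7 + √(46.7² + 4×46.7×22)]/2 = 16.3 m/s
Subgeostrophic (V < V_g = 22 m/s), as expected around a low.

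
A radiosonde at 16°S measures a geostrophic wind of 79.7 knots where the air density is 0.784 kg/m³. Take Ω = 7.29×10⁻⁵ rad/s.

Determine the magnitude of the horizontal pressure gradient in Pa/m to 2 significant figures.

Coriolis parameter at 16°S:
f = 2Ω sin φ = 2 × 7.29×10⁻⁵ × sin 16° = 4.02×10⁻⁵ s⁻¹
Wind speed in SI: 79.7 knots = 41.0 m/s
Geostrophic balance rearranged: |∂P/∂n| = f ρ V_g
|∂P/∂n| = 4.02×10⁻⁵ × 0.784 × 41.0 = 1.29×10⁻³ Pa/m

1.3×10⁻³ Pa/m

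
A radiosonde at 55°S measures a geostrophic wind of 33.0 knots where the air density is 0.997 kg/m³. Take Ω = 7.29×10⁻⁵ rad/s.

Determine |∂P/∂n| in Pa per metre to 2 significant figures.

2.0×10⁻³ Pa/m

Coriolis parameter at 55°S:
f = 2Ω sin φ = 2 × 7.29×10⁻⁵ × sin 55° = 1.19×10⁻⁴ s⁻¹
Wind speed in SI: 33.0 knots = 17.0 m/s
Geostrophic balance rearranged: |∂P/∂n| = f ρ V_g
|∂P/∂n| = 1.19×10⁻⁴ × 0.997 × 17.0 = 2.02×10⁻³ Pa/m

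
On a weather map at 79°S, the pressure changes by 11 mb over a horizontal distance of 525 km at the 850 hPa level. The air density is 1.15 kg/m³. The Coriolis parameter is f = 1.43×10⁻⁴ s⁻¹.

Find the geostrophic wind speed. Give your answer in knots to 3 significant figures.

Pressure gradient: |∂P/∂n| = 1100 Pa / 525000 m = 2.10×10⁻³ Pa/m
Geostrophic balance (pressure-gradient force = Coriolis force):
V_g = (1/(fρ)) |∂P/∂n| = 2.10×10⁻³ / (1.43×10⁻⁴ × 1.15) = 12.7 m/s
Converting: 12.7 m/s × 1.944 = 24.8 knots

24.8 knots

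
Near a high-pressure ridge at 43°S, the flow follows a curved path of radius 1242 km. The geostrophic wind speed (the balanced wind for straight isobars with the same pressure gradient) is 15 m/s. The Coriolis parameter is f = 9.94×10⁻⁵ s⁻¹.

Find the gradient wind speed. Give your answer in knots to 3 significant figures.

34.0 knots

Around a high, pressure-gradient force acts outward with centrifugal, so Coriolis balances both:
fV = (1/ρ)|∂P/∂n| + V²/R  →  V² − fR·V + fR·V_g = 0
With fR = 9.94×10⁻⁵ × 1242×10³ m = 123 m/s:
V = [fR − √((fR)² − 4 fR V_g)]/2 = [123 − √(123² − 4×123×15)]/2 = 17.5 m/s
Supergeostrophic (V > V_g = 15 m/s), as expected around a high.
Converting: 17.5 m/s × 1.944 = 34.0 knots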